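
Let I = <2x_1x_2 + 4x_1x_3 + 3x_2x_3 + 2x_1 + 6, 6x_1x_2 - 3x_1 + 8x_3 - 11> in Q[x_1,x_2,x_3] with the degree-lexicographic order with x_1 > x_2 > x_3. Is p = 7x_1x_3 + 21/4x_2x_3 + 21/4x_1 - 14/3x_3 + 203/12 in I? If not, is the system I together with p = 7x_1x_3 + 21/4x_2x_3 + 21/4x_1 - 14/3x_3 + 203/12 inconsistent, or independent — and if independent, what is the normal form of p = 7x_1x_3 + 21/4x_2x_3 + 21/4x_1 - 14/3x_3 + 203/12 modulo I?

7x_1x_3 + 21/4x_2x_3 + 21/4x_1 - 14/3x_3 + 203/12 lies in I (it reduces to 0).

First compute the reduced Gröbner basis of I by Buchberger's algorithm.
f_1 = 2x_1x_2 + 4x_1x_3 + 3x_2x_3 + 2x_1 + 6, LT = x_1x_2.
f_2 = 6x_1x_2 - 3x_1 + 8x_3 - 11, LT = x_1x_2.

S(f_1,f_2): lcm = x_1x_2. S = 2x_1x_3 + 3/2x_2x_3 + 3/2x_1 - 4/3x_3 + 29/6.
  leading term x_1x_3: no divisor's leading term divides it; move 2x_1x_3 to the remainder.
  leading term x_2x_3: no divisor's leading term divides it; move 3/2x_2x_3 to the remainder.
  leading term x_1: no divisor's leading term divides it; move 3/2x_1 to the remainder.
  leading term x_3: no divisor's leading term divides it; move -4/3x_3 to the remainder.
  leading term 1: no divisor's leading term divides it; move 29/6 to the remainder.
  remainder 2x_1x_3 + 3/2x_2x_3 + 3/2x_1 - 4/3x_3 + 29/6 ≠ 0; add h_3 = 2x_1x_3 + 3/2x_2x_3 + 3/2x_1 - 4/3x_3 + 29/6 to the basis.

S(f_1,h_3): lcm = x_1x_2x_3. S = 2x_1x_3^2 - 3/4x_2^2x_3 + 3/2x_2x_3^2 - 3/4x_1x_2 + x_1x_3 + 2/3x_2x_3 - 29/12x_2 + 3x_3.
  leading term x_1x_3^2: subtract (x_3)·h_3 from 2x_1x_3^2 - 3/4x_2^2x_3 + 3/2x_2x_3^2 - 3/4x_1x_2 + x_1x_3 + 2/3x_2x_3 - 29/12x_2 + 3x_3 → -3/4x_2^2x_3 - 3/4x_1x_2 - 1/2x_1x_3 + 2/3x_2x_3 + 4/3x_3^2 - 29/12x_2 - 11/6x_3
  leading term x_2^2x_3: no divisor's leading term divides it; move -3/4x_2^2x_3 to the remainder.
  leading term x_1x_2: subtract (-3/8)·f_1 from -3/4x_1x_2 - 1/2x_1x_3 + 2/3x_2x_3 + 4/3x_3^2 - 29/12x_2 - 11/6x_3 → x_1x_3 + 43/24x_2x_3 + 4/3x_3^2 + 3/4x_1 - 29/12x_2 - 11/6x_3 + 9/4
  leading term x_1x_3: subtract (1/2)·h_3 from x_1x_3 + 43/24x_2x_3 + 4/3x_3^2 + 3/4x_1 - 29/12x_2 - 11/6x_3 + 9/4 → 25/24x_2x_3 + 4/3x_3^2 - 29/12x_2 - 7/6x_3 - 1/6
  leading term x_2x_3: no divisor's leading term divides it; move 25/24x_2x_3 to the remainder.
  leading term x_3^2: no divisor's leading term divides it; move 4/3x_3^2 to the remainder.
  leading term x_2: no divisor's leading term divides it; move -29/12x_2 to the remainder.
  leading term x_3: no divisor's leading term divides it; move -7/6x_3 to the remainder.
  leading term 1: no divisor's leading term divides it; move -1/6 to the remainder.
  remainder -3/4x_2^2x_3 + 25/24x_2x_3 + 4/3x_3^2 - 29/12x_2 - 7/6x_3 - 1/6 ≠ 0; add h_4 = -3/4x_2^2x_3 + 25/24x_2x_3 + 4/3x_3^2 - 29/12x_2 - 7/6x_3 - 1/6 to the basis.

The other S-polynomials (S(f_2,h_3), S(f_1,h_4), S(f_2,h_4), S(h_3,h_4)) all reduce to 0 modulo the current basis, so we have a Gröbner basis.
Inter-reduce: drop elements whose leading term is divisible by another's, tail-reduce, and make monic.
Reduced Gröbner basis: {x_2^2x_3 - 25/18x_2x_3 - 16/9x_3^2 + 29/9x_2 + 14/9x_3 + 2/9, x_1x_2 - 1/2x_1 + 4/3x_3 - 11/6, x_1x_3 + 3/4x_2x_3 + 3/4x_1 - 2/3x_3 + 29/12}.
Label its elements g_1 = x_2^2x_3 - 25/18x_2x_3 - 16/9x_3^2 + 29/9x_2 + 14/9x_3 + 2/9, g_2 = x_1x_2 - 1/2x_1 + 4/3x_3 - 11/6, g_3 = x_1x_3 + 3/4x_2x_3 + 3/4x_1 - 2/3x_3 + 29/12.

Reduce p = 7x_1x_3 + 21/4x_2x_3 + 21/4x_1 - 14/3x_3 + 203/12 modulo G:
  leading term x_1x_3: subtract (7)·g_3 from 7x_1x_3 + 21/4x_2x_3 + 21/4x_1 - 14/3x_3 + 203/12 → 0
  normal form = 0.
Since the normal form is 0, p ∈ I.

The remainder on division by a Gröbner basis is unique — it is the normal form.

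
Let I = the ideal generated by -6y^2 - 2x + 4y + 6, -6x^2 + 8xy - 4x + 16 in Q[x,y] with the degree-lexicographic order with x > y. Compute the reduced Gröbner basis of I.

G = {x^2 - 4/3xy + 2/3x - 8/3, y^2 + 1/3x - 2/3y - 1}

f_1 = -6y^2 - 2x + 4y + 6, LT = y^2.
f_2 = -6x^2 + 8xy - 4x + 16, LT = x^2.

The S-polynomials (S(f_1,f_2)) all reduce to 0 modulo the current basis, so we have a Gröbner basis.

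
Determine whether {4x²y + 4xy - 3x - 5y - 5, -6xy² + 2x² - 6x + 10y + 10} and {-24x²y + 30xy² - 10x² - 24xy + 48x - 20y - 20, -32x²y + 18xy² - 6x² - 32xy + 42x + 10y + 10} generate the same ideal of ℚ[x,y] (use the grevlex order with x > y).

Yes, the ideals are equal.

Equality of ideals is decidable: compute both reduced Gröbner bases (unique for the ordering) and check whether they agree.
Buchberger on the first generating set:
f_1 = 4x²y + 4xy - 3x - 5y - 5, LT = x²y.
f_2 = -6xy² + 2x² - 6x + 10y + 10, LT = xy².

S(f_1,f_2): lcm = x²y². S = ⅓x³ + xy² - x² + 11/12xy - 5/4y² + 5/3x - 5/4y.
  leading term x³: no divisor's leading term divides it; move ⅓x³ to the remainder.
  leading term xy²: subtract (-⅙)·f_2 from xy² - x² + 11/12xy - 5/4y² + 5/3x - 5/4y → -⅔x² + 11/12xy - 5/4y² + ⅔x + 5/12y + 5/3
  leading term x²: no divisor's leading term divides it; move -⅔x² to the remainder.
  leading term xy: no divisor's leading term divides it; move 11/12xy to the remainder.
  leading term y²: no divisor's leading term divides it; move -5/4y² to the remainder.
  leading term x: no divisor's leading term divides it; move ⅔x to the remainder.
  leading term y: no divisor's leading term divides it; move 5/12y to the remainder.
  leading term 1: no divisor's leading term divides it; move 5/3 to the remainder.
  remainder ⅓x³ - ⅔x² + 11/12xy - 5/4y² + ⅔x + 5/12y + 5/3 ≠ 0; add g_3 = ⅓x³ - ⅔x² + 11/12xy - 5/4y² + ⅔x + 5/12y + 5/3 to the basis.

S(f_1,g_3): lcm = x³y. S = 3x²y - 11/4xy² + 15/4y³ - ¾x² - 13/4xy - 5/4y² - 5/4x - 5y.
  leading term x²y: subtract (¾)·f_1 from 3x²y - 11/4xy² + 15/4y³ - ¾x² - 13/4xy - 5/4y² - 5/4x - 5y → -11/4xy² + 15/4y³ - ¾x² - 25/4xy - 5/4y² + x - 5/4y + 15/4
  leading term xy²: subtract (11/24)·f_2 from -11/4xy² + 15/4y³ - ¾x² - 25/4xy - 5/4y² + x - 5/4y + 15/4 → 15/4y³ - 5/3x² - 25/4xy - 5/4y² + 15/4x - 35/6y - ⅚
  leading term y³: no divisor's leading term divides it; move 15/4y³ to the remainder.
  leading term x²: no divisor's leading term divides it; move -5/3x² to the remainder.
  leading term xy: no divisor's leading term divides it; move -25/4xy to the remainder.
  leading term y²: no divisor's leading term divides it; move -5/4y² to the remainder.
  leading term x: no divisor's leading term divides it; move 15/4x to the remainder.
  leading term y: no divisor's leading term divides it; move -35/6y to the remainder.
  leading term 1: no divisor's leading term divides it; move -⅚ to the remainder.
  remainder 15/4y³ - 5/3x² - 25/4xy - 5/4y² + 15/4x - 35/6y - ⅚ ≠ 0; add g_4 = 15/4y³ - 5/3x² - 25/4xy - 5/4y² + 15/4x - 35/6y - ⅚ to the basis.

The other S-polynomials (S(f_2,g_3), S(f_1,g_4), S(f_2,g_4), S(g_3,g_4)) all reduce to 0 modulo the current basis, so we have a Gröbner basis.
Inter-reduce: drop elements whose leading term is divisible by another's, tail-reduce, and make monic.
Reduced Gröbner basis: {x³ - 2x² + 11/4xy - 15/4y² + 2x + 5/4y + 5, x²y + xy - ¾x - 5/4y - 5/4, xy² - ⅓x² + x - 5/3y - 5/3, y³ - 4/9x² - 5/3xy - ⅓y² + x - 14/9y - 2/9}.

Buchberger on the second generating set:
h_1 = -24x²y + 30xy² - 10x² - 24xy + 48x - 20y - 20, LT = x²y.
h_2 = -32x²y + 18xy² - 6x² - 32xy + 42x + 10y + 10, LT = x²y.

S(h_1,h_2): lcm = x²y. S = -11/16xy² + 11/48x² - 11/16x + 55/48y + 55/48.
  leading term xy²: no divisor's leading term divides it; move -11/16xy² to the remainder.
  leading term x²: no divisor's leading term divides it; move 11/48x² to the remainder.
  leading term x: no divisor's leading term divides it; move -11/16x to the remainder.
  leading term y: no divisor's leading term divides it; move 55/48y to the remainder.
  leading term 1: no divisor's leading term divides it; move 55/48 to the remainder.
  remainder -11/16xy² + 11/48x² - 11/16x + 55/48y + 55/48 ≠ 0; add k_3 = -11/16xy² + 11/48x² - 11/16x + 55/48y + 55/48 to the basis.

S(h_1,k_3): lcm = x²y². S = -5/4xy³ + ⅓x³ + 5/12x²y + xy² - x² - ⅓xy + ⅚y² + 5/3x + ⅚y.
  leading term xy³: subtract (20/11y)·k_3 from -5/4xy³ + ⅓x³ + 5/12x²y + xy² - x² - ⅓xy + ⅚y² + 5/3x + ⅚y → ⅓x³ + xy² - x² + 11/12xy - 5/4y² + 5/3x - 5/4y
  leading term x³: no divisor's leading term divides it; move ⅓x³ to the remainder.
  leading term xy²: subtract (-16/11)·k_3 from xy² - x² + 11/12xy - 5/4y² + 5/3x - 5/4y → -⅔x² + 11/12xy - 5/4y² + ⅔x + 5/12y + 5/3
  leading term x²: no divisor's leading term divides it; move -⅔x² to the remainder.
  leading term xy: no divisor's leading term divides it; move 11/12xy to the remainder.
  leading term y²: no divisor's leading term divides it; move -5/4y² to the remainder.
  leading term x: no divisor's leading term divides it; move ⅔x to the remainder.
  leading term y: no divisor's leading term divides it; move 5/12y to the remainder.
  leading term 1: no divisor's leading term divides it; move 5/3 to the remainder.
  remainder ⅓x³ - ⅔x² + 11/12xy - 5/4y² + ⅔x + 5/12y + 5/3 ≠ 0; add k_4 = ⅓x³ - ⅔x² + 11/12xy - 5/4y² + ⅔x + 5/12y + 5/3 to the basis.

S(h_1,k_4): lcm = x³y. S = -5/4x²y² + 5/12x³ + 3x²y - 11/4xy² + 15/4y³ - 2x² - 7/6xy - 5/4y² + ⅚x - 5y.
  leading term x²y²: subtract (5/96y)·h_1 from -5/4x²y² + 5/12x³ + 3x²y - 11/4xy² + 15/4y³ - 2x² - 7/6xy - 5/4y² + ⅚x - 5y → -25/16xy³ + 5/12x³ + 169/48x²y - 3/2xy² + 15/4y³ - 2x² - 11/3xy - 5/24y² + ⅚x - 95/24y
  leading term xy³: subtract (25/11y)·k_3 from -25/16xy³ + 5/12x³ + 169/48x²y - 3/2xy² + 15/4y³ - 2x² - 11/3xy - 5/24y² + ⅚x - 95/24y → 5/12x³ + 3x²y - 3/2xy² + 15/4y³ - 2x² - 101/48xy - 45/16y² + ⅚x - 105/16y
  leading term x³: subtract (5/4)·k_4 from 5/12x³ + 3x²y - 3/2xy² + 15/4y³ - 2x² - 101/48xy - 45/16y² + ⅚x - 105/16y → 3x²y - 3/2xy² + 15/4y³ - 7/6x² - 13/4xy - 5/4y² - 85/12y - 25/12
  leading term x²y: subtract (-⅛)·h_1 from 3x²y - 3/2xy² + 15/4y³ - 7/6x² - 13/4xy - 5/4y² - 85/12y - 25/12 → 9/4xy² + 15/4y³ - 29/12x² - 25/4xy - 5/4y² + 6x - 115/12y - 55/12
  leading term xy²: subtract (-36/11)·k_3 from 9/4xy² + 15/4y³ - 29/12x² - 25/4xy - 5/4y² + 6x - 115/12y - 55/12 → 15/4y³ - 5/3x² - 25/4xy - 5/4y² + 15/4x - 35/6y - ⅚
  leading term y³: no divisor's leading term divides it; move 15/4y³ to the remainder.
  leading term x²: no divisor's leading term divides it; move -5/3x² to the remainder.
  leading term xy: no divisor's leading term divides it; move -25/4xy to the remainder.
  leading term y²: no divisor's leading term divides it; move -5/4y² to the remainder.
  leading term x: no divisor's leading term divides it; move 15/4x to the remainder.
  leading term y: no divisor's leading term divides it; move -35/6y to the remainder.
  leading term 1: no divisor's leading term divides it; move -⅚ to the remainder.
  remainder 15/4y³ - 5/3x² - 25/4xy - 5/4y² + 15/4x - 35/6y - ⅚ ≠ 0; add k_5 = 15/4y³ - 5/3x² - 25/4xy - 5/4y² + 15/4x - 35/6y - ⅚ to the basis.

The other S-polynomials (S(h_2,k_3), S(h_2,k_4), S(k_3,k_4), S(h_1,k_5), S(h_2,k_5), S(k_3,k_5), S(k_4,k_5)) all reduce to 0 modulo the current basis, so we have a Gröbner basis.
Inter-reduce: drop elements whose leading term is divisible by another's, tail-reduce, and make monic.
Reduced Gröbner basis: {x³ - 2x² + 11/4xy - 15/4y² + 2x + 5/4y + 5, x²y + xy - ¾x - 5/4y - 5/4, xy² - ⅓x² + x - 5/3y - 5/3, y³ - 4/9x² - 5/3xy - ⅓y² + x - 14/9y - 2/9}.

These coincide, so the ideals are equal.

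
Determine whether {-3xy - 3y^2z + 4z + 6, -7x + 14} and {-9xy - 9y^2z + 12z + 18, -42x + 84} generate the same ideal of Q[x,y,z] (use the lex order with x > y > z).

For a fixed monomial order, each ideal has a unique reduced Gröbner basis; comparing bases decides equality.
Buchberger on the first generating set:
f_1 = -3xy - 3y^2z + 4z + 6, LT = xy.
f_2 = -7x + 14, LT = x.

S(f_1,f_2): lcm = xy. S = y^2z + 2y - 4/3z - 2.
  leading term y^2z: no divisor's leading term divides it; move y^2z to the remainder.
  leading term y: no divisor's leading term divides it; move 2y to the remainder.
  leading term z: no divisor's leading term divides it; move -4/3z to the remainder.
  leading term 1: no divisor's leading term divides it; move -2 to the remainder.
  remainder y^2z + 2y - 4/3z - 2 ≠ 0; add g_3 = y^2z + 2y - 4/3z - 2 to the basis.

The other S-polynomials (S(f_1,g_3), S(f_2,g_3)) all reduce to 0 modulo the current basis, so we have a Gröbner basis.
Inter-reduce: drop elements whose leading term is divisible by another's, tail-reduce, and make monic.
Reduced Gröbner basis: {x - 2, y^2z + 2y - 4/3z - 2}.

Buchberger on the second generating set:
h_1 = -9xy - 9y^2z + 12z + 18, LT = xy.
h_2 = -42x + 84, LT = x.

S(h_1,h_2): lcm = xy. S = y^2z + 2y - 4/3z - 2.
  leading term y^2z: no divisor's leading term divides it; move y^2z to the remainder.
  leading term y: no divisor's leading term divides it; move 2y to the remainder.
  leading term z: no divisor's leading term divides it; move -4/3z to the remainder.
  leading term 1: no divisor's leading term divides it; move -2 to the remainder.
  remainder y^2z + 2y - 4/3z - 2 ≠ 0; add k_3 = y^2z + 2y - 4/3z - 2 to the basis.

The other S-polynomials (S(h_1,k_3), S(h_2,k_3)) all reduce to 0 modulo the current basis, so we have a Gröbner basis.
Inter-reduce: drop elements whose leading term is divisible by another's, tail-reduce, and make monic.
Reduced Gröbner basis: {x - 2, y^2z + 2y - 4/3z - 2}.

These coincide, so the ideals are equal.
The same test decides containment: I ⊆ J iff every generator of I reduces to 0 modulo a Gröbner basis of J.

Yes, the ideals are equal.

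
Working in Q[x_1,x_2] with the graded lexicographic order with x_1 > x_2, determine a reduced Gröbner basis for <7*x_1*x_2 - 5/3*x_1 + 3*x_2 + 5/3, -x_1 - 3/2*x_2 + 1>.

Buchberger's algorithm terminates because the ascending chain of leading-term ideals stabilizes.

f_1 = 7*x_1*x_2 - 5/3*x_1 + 3*x_2 + 5/3, LT = x_1*x_2.
f_2 = -x_1 - 3/2*x_2 + 1, LT = x_1.

S(f_1,f_2): lcm = x_1*x_2. S = -3/2*x_2**2 - 5/21*x_1 + 10/7*x_2 + 5/21.
  reduce S modulo (f_1, f_2):
  remainder -3/2*x_2**2 + 25/14*x_2 ≠ 0; add g_3 = -3/2*x_2**2 + 25/14*x_2 to the basis.

The other S-polynomials (S(f_1,g_3), S(f_2,g_3)) all reduce to 0 modulo the current basis, so we have a Gröbner basis.
Inter-reduce: drop elements whose leading term is divisible by another's, tail-reduce, and make monic.

G = {x_2**2 - 25/21*x_2, x_1 + 3/2*x_2 - 1}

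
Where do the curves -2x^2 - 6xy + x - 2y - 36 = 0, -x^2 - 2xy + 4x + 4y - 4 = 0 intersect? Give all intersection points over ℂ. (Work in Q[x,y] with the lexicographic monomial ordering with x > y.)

Compute a lex Gröbner basis by Buchberger's algorithm.
f_1 = -2x^2 - 6xy + x - 2y - 36, LT = x^2.
f_2 = -x^2 - 2xy + 4x + 4y - 4, LT = x^2.

S(f_1,f_2): lcm = x^2. S = xy + 7/2x + 5y + 14.
  reduce S modulo (f_1, f_2):
  remainder xy + 7/2x + 5y + 14 ≠ 0; add h_3 = xy + 7/2x + 5y + 14 to the basis.

S(f_1,h_3): lcm = x^2y. S = -7/2x^2 + 3xy^2 - 11/2xy - 14x + y^2 + 18y.
  reduce S modulo (f_1, f_2, h_3):
  remainder 7/2x - 14y^2 + 7y + 140 ≠ 0; add h_4 = 7/2x - 14y^2 + 7y + 140 to the basis.

S(h_3,h_4): lcm = xy. S = 7/2x + 4y^3 - 2y^2 - 35y + 14.
  reduce S modulo (f_1, f_2, h_3, h_4):
  remainder 4y^3 + 12y^2 - 42y - 126 ≠ 0; add h_5 = 4y^3 + 12y^2 - 42y - 126 to the basis.

The other S-polynomials (S(f_2,h_3), S(f_1,h_4), S(f_2,h_4), S(f_1,h_5), S(f_2,h_5), S(h_3,h_5), S(h_4,h_5)) all reduce to 0 modulo the current basis, so we have a Gröbner basis.
Inter-reduce: drop elements whose leading term is divisible by another's, tail-reduce, and make monic.
Reduced Gröbner basis: {x - 4y^2 + 2y + 40, y^3 + 3y^2 - 21/2y - 63/2}.

The lex basis is triangular: the last element involves only y. Solving y^3 + 3y^2 - 21/2y - 63/2 = 0 gives y ∈ {-3, -sqrt(42)/2, sqrt(42)/2}; substituting each value into the earlier elements determines the remaining variables.
  y = -3: the earlier basis element becomes x - 2 = 0, giving x = 2 — point (2, -3).
  y = -sqrt(42)/2: the earlier basis element becomes x - sqrt(42) - 2 = 0, giving x = 2 + sqrt(42) — point (2 + sqrt(42), -sqrt(42)/2).
  y = sqrt(42)/2: the earlier basis element becomes x - 2 + sqrt(42) = 0, giving x = 2 - sqrt(42) — point (2 - sqrt(42), sqrt(42)/2).

{(2, -3), (2 + sqrt(42), -sqrt(42)/2), (2 - sqrt(42), sqrt(42)/2)}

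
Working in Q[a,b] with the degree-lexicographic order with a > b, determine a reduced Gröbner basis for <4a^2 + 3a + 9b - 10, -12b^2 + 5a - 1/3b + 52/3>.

G = {a^2 + 3/4a + 9/4b - 5/2, b^2 - 5/12a + 1/36b - 13/9}

Buchberger's algorithm terminates because the ascending chain of leading-term ideals stabilizes.

f_1 = 4a^2 + 3a + 9b - 10, LT = a^2.
f_2 = -12b^2 + 5a - 1/3b + 52/3, LT = b^2.

The S-polynomials (S(f_1,f_2)) all reduce to 0 modulo the current basis, so we have a Gröbner basis.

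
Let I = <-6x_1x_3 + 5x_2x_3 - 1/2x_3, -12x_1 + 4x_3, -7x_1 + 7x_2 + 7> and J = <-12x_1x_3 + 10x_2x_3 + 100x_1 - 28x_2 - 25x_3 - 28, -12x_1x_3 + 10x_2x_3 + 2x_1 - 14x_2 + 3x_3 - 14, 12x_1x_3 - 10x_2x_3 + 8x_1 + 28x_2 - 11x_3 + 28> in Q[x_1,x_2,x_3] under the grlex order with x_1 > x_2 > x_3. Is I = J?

Two ideals are equal iff their reduced Gröbner bases coincide (the reduced basis is unique for a fixed ordering).
Buchberger on the first generating set:
f_1 = -6x_1x_3 + 5x_2x_3 - 1/2x_3, LT = x_1x_3.
f_2 = -12x_1 + 4x_3, LT = x_1.
f_3 = -7x_1 + 7x_2 + 7, LT = x_1.

S(f_1,f_2): lcm = x_1x_3. S = -5/6x_2x_3 + 1/3x_3^2 + 1/12x_3.
  leading term x_2x_3: no divisor's leading term divides it; move -5/6x_2x_3 to the remainder.
  leading term x_3^2: no divisor's leading term divides it; move 1/3x_3^2 to the remainder.
  leading term x_3: no divisor's leading term divides it; move 1/12x_3 to the remainder.
  remainder -5/6x_2x_3 + 1/3x_3^2 + 1/12x_3 ≠ 0; add g_4 = -5/6x_2x_3 + 1/3x_3^2 + 1/12x_3 to the basis.

S(f_1,f_3): lcm = x_1x_3. S = 1/6x_2x_3 + 13/12x_3.
  leading term x_2x_3: subtract (-1/5)·g_4 from 1/6x_2x_3 + 13/12x_3 → 1/15x_3^2 + 11/10x_3
  leading term x_3^2: no divisor's leading term divides it; move 1/15x_3^2 to the remainder.
  leading term x_3: no divisor's leading term divides it; move 11/10x_3 to the remainder.
  remainder 1/15x_3^2 + 11/10x_3 ≠ 0; add g_5 = 1/15x_3^2 + 11/10x_3 to the basis.

S(f_2,f_3): lcm = x_1. S = x_2 - 1/3x_3 + 1.
  leading term x_2: no divisor's leading term divides it; move x_2 to the remainder.
  leading term x_3: no divisor's leading term divides it; move -1/3x_3 to the remainder.
  leading term 1: no divisor's leading term divides it; move 1 to the remainder.
  remainder x_2 - 1/3x_3 + 1 ≠ 0; add g_6 = x_2 - 1/3x_3 + 1 to the basis.

The other S-polynomials (S(f_1,g_4), S(f_2,g_4), S(f_3,g_4), S(f_1,g_5), S(f_2,g_5), S(f_3,g_5), S(g_4,g_5), S(f_1,g_6), S(f_2,g_6), S(f_3,g_6), S(g_4,g_6), S(g_5,g_6)) all reduce to 0 modulo the current basis, so we have a Gröbner basis.
Inter-reduce: drop elements whose leading term is divisible by another's, tail-reduce, and make monic.
Reduced Gröbner basis: {x_3^2 + 33/2x_3, x_1 - 1/3x_3, x_2 - 1/3x_3 + 1}.

Buchberger on the second generating set:
h_1 = -12x_1x_3 + 10x_2x_3 + 100x_1 - 28x_2 - 25x_3 - 28, LT = x_1x_3.
h_2 = -12x_1x_3 + 10x_2x_3 + 2x_1 - 14x_2 + 3x_3 - 14, LT = x_1x_3.
h_3 = 12x_1x_3 - 10x_2x_3 + 8x_1 + 28x_2 - 11x_3 + 28, LT = x_1x_3.

S(h_1,h_2): lcm = x_1x_3. S = -49/6x_1 + 7/6x_2 + 7/3x_3 + 7/6.
  leading term x_1: no divisor's leading term divides it; move -49/6x_1 to the remainder.
  leading term x_2: no divisor's leading term divides it; move 7/6x_2 to the remainder.
  leading term x_3: no divisor's leading term divides it; move 7/3x_3 to the remainder.
  leading term 1: no divisor's leading term divides it; move 7/6 to the remainder.
  remainder -49/6x_1 + 7/6x_2 + 7/3x_3 + 7/6 ≠ 0; add k_4 = -49/6x_1 + 7/6x_2 + 7/3x_3 + 7/6 to the basis.

S(h_1,h_3): lcm = x_1x_3. S = -9x_1 + 3x_3.
  leading term x_1: subtract (54/49)·k_4 from -9x_1 + 3x_3 → -9/7x_2 + 3/7x_3 - 9/7
  leading term x_2: no divisor's leading term divides it; move -9/7x_2 to the remainder.
  leading term x_3: no divisor's leading term divides it; move 3/7x_3 to the remainder.
  leading term 1: no divisor's leading term divides it; move -9/7 to the remainder.
  remainder -9/7x_2 + 3/7x_3 - 9/7 ≠ 0; add k_5 = -9/7x_2 + 3/7x_3 - 9/7 to the basis.

S(h_1,k_4): lcm = x_1x_3. S = -29/42x_2x_3 + 2/7x_3^2 - 25/3x_1 + 7/3x_2 + 187/84x_3 + 7/3.
  leading term x_2x_3: subtract (29/54x_3)·k_5 from -29/42x_2x_3 + 2/7x_3^2 - 25/3x_1 + 7/3x_2 + 187/84x_3 + 7/3 → 1/18x_3^2 - 25/3x_1 + 7/3x_2 + 35/12x_3 + 7/3
  leading term x_3^2: no divisor's leading term divides it; move 1/18x_3^2 to the remainder.
  leading term x_1: subtract (50/49)·k_4 from -25/3x_1 + 7/3x_2 + 35/12x_3 + 7/3 → 8/7x_2 + 15/28x_3 + 8/7
  leading term x_2: subtract (-8/9)·k_5 from 8/7x_2 + 15/28x_3 + 8/7 → 11/12x_3
  leading term x_3: no divisor's leading term divides it; move 11/12x_3 to the remainder.
  remainder 1/18x_3^2 + 11/12x_3 ≠ 0; add k_6 = 1/18x_3^2 + 11/12x_3 to the basis.

The other S-polynomials (S(h_2,h_3), S(h_2,k_4), S(h_3,k_4), S(h_1,k_5), S(h_2,k_5), S(h_3,k_5), S(k_4,k_5), S(h_1,k_6), S(h_2,k_6), S(h_3,k_6), S(k_4,k_6), S(k_5,k_6)) all reduce to 0 modulo the current basis, so we have a Gröbner basis.
Inter-reduce: drop elements whose leading term is divisible by another's, tail-reduce, and make monic.
Reduced Gröbner basis: {x_3^2 + 33/2x_3, x_1 - 1/3x_3, x_2 - 1/3x_3 + 1}.

Same reduced basis, so the two generating sets span the same ideal.
The same test decides containment: I ⊆ J iff every generator of I reduces to 0 modulo a Gröbner basis of J.

Yes, the ideals are equal.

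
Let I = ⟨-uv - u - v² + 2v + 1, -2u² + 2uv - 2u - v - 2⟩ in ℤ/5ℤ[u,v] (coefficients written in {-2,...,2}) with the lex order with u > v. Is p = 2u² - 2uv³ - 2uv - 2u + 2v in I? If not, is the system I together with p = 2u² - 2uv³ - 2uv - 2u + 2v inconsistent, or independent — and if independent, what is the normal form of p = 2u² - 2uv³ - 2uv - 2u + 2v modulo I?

2u² - 2uv³ - 2uv - 2u + 2v is independent of I; its normal form modulo I is 2v² - 2v - 2.

First compute the reduced Gröbner basis of I by Buchberger's algorithm.
f_1 = -uv - u - v² + 2v + 1, LT = uv.
f_2 = -2u² + 2uv - 2u - v - 2, LT = u².

S(f_1,f_2): lcm = u²v. S = u² + 2uv² + 2uv - u + 2v² - v.
  leading term u²: subtract (2)·f_2 from u² + 2uv² + 2uv - u + 2v² - v → 2uv² - 2uv - 2u + 2v² + v - 1
  leading term uv²: subtract (-2v)·f_1 from 2uv² - 2uv - 2u + 2v² + v - 1 → uv - 2u - 2v³ + v² - 2v - 1
  leading term uv: subtract (-1)·f_1 from uv - 2u - 2v³ + v² - 2v - 1 → 2u - 2v³
  leading term u: no divisor's leading term divides it; move 2u to the remainder.
  leading term v³: no divisor's leading term divides it; move -2v³ to the remainder.
  remainder 2u - 2v³ ≠ 0; add h_3 = 2u - 2v³ to the basis.

S(f_1,h_3): lcm = uv. S = u + v⁴ + v² - 2v - 1.
  leading term u: subtract (-2)·h_3 from u + v⁴ + v² - 2v - 1 → v⁴ + v³ + v² - 2v - 1
  leading term v⁴: no divisor's leading term divides it; move v⁴ to the remainder.
  leading term v³: no divisor's leading term divides it; move v³ to the remainder.
  leading term v²: no divisor's leading term divides it; move v² to the remainder.
  leading term v: no divisor's leading term divides it; move -2v to the remainder.
  leading term 1: no divisor's leading term divides it; move -1 to the remainder.
  remainder v⁴ + v³ + v² - 2v - 1 ≠ 0; add h_4 = v⁴ + v³ + v² - 2v - 1 to the basis.

The other S-polynomials (S(f_2,h_3), S(f_1,h_4), S(f_2,h_4), S(h_3,h_4)) all reduce to 0 modulo the current basis, so we have a Gröbner basis.
Inter-reduce: drop elements whose leading term is divisible by another's, tail-reduce, and make monic.
Reduced Gröbner basis: {u - v³, v⁴ + v³ + v² - 2v - 1}.
Label its elements g_1 = u - v³, g_2 = v⁴ + v³ + v² - 2v - 1.

Reduce p = 2u² - 2uv³ - 2uv - 2u + 2v modulo G:
  leading term u²: subtract (2u)·g_1 from 2u² - 2uv³ - 2uv - 2u + 2v → -2uv - 2u + 2v
  leading term uv: subtract (-2v)·g_1 from -2uv - 2u + 2v → -2u - 2v⁴ + 2v
  leading term u: subtract (-2)·g_1 from -2u - 2v⁴ + 2v → -2v⁴ - 2v³ + 2v
  leading term v⁴: subtract (-2)·g_2 from -2v⁴ - 2v³ + 2v → 2v² - 2v - 2
  leading term v²: no divisor's leading term divides it; move 2v² to the remainder.
  leading term v: no divisor's leading term divides it; move -2v to the remainder.
  leading term 1: no divisor's leading term divides it; move -2 to the remainder.
  normal form = 2v² - 2v - 2.
The normal form is nonzero, so p ∉ I. Since p minus its normal form lies in I, I + (p) = I + (r) where r = 2v² - 2v - 2; decide whether this ideal is the whole ring.
Run Buchberger on G together with r (pairs among the g_i already reduce to 0 since G is a Gröbner basis):
g_1 = u - v³, LT = u.
g_2 = v⁴ + v³ + v² - 2v - 1, LT = v⁴.
r = 2v² - 2v - 2, LT = v².

S(g_2,r): lcm = v⁴. S = 2v³ + 2v² - 2v - 1.
  leading term v³: subtract (v)·r from 2v³ + 2v² - 2v - 1 → -v² - 1
  leading term v²: subtract (2)·r from -v² - 1 → -v - 2
  leading term v: no divisor's leading term divides it; move -v to the remainder.
  leading term 1: no divisor's leading term divides it; move -2 to the remainder.
  remainder -v - 2 ≠ 0; add m_4 = -v - 2 to the basis.

The other S-polynomials (S(g_1,g_2), S(g_1,r), S(g_1,m_4), S(g_2,m_4), S(r,m_4)) all reduce to 0 modulo the current basis, so we have a Gröbner basis.
Inter-reduce: drop elements whose leading term is divisible by another's, tail-reduce, and make monic.
Reduced Gröbner basis: {u - 2, v + 2}.
The reduced Gröbner basis of I + (p) is {u - 2, v + 2} ≠ {1}, a proper ideal, so the enlarged system stays consistent: p is independent of I, with normal form 2v² - 2v - 2.

The remainder on division by a Gröbner basis is unique — it is the normal form.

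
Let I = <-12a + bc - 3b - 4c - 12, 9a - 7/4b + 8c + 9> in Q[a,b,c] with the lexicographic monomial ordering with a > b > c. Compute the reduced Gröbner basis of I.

G = {a - 7/36b + 8/9c + 1, bc - 16/3b + 20/3c}

The reduced Gröbner basis is the canonical form of the ideal for this ordering.

f_1 = -12a + bc - 3b - 4c - 12, LT = a.
f_2 = 9a - 7/4b + 8c + 9, LT = a.

S(f_1,f_2): lcm = a. S = -1/12bc + 4/9b - 5/9c.
  leading term bc: no divisor's leading term divides it; move -1/12bc to the remainder.
  leading term b: no divisor's leading term divides it; move 4/9b to the remainder.
  leading term c: no divisor's leading term divides it; move -5/9c to the remainder.
  remainder -1/12bc + 4/9b - 5/9c ≠ 0; add g_3 = -1/12bc + 4/9b - 5/9c to the basis.

The other S-polynomials (S(f_1,g_3), S(f_2,g_3)) all reduce to 0 modulo the current basis, so we have a Gröbner basis.
Inter-reduce: drop elements whose leading term is divisible by another's, tail-reduce, and make monic.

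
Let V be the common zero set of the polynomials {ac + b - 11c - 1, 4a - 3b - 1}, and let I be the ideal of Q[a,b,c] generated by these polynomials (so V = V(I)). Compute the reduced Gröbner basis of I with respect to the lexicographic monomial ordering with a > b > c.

G = {a - 3/4b - 1/4, bc + 4/3b - 43/3c - 4/3}

f_1 = ac + b - 11c - 1, LT = ac.
f_2 = 4a - 3b - 1, LT = a.

S(f_1,f_2): lcm = ac. S = 3/4bc + b - 43/4c - 1.
  reduce S modulo (f_1, f_2):
  remainder 3/4bc + b - 43/4c - 1 ≠ 0; add g_3 = 3/4bc + b - 43/4c - 1 to the basis.

The other S-polynomials (S(f_1,g_3), S(f_2,g_3)) all reduce to 0 modulo the current basis, so we have a Gröbner basis.
Inter-reduce: drop elements whose leading term is divisible by another's, tail-reduce, and make monic.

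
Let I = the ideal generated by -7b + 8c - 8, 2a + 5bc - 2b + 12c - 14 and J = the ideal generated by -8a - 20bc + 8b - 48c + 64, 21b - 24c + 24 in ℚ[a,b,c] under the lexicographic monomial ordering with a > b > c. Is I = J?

For a fixed monomial order, each ideal has a unique reduced Gröbner basis; comparing bases decides equality.
Buchberger on the first generating set:
f_1 = -7b + 8c - 8, LT = b.
f_2 = 2a + 5bc - 2b + 12c - 14, LT = a.

The S-polynomials (S(f_1,f_2)) all reduce to 0 modulo the current basis, so we have a Gröbner basis.
Inter-reduce: drop elements whose leading term is divisible by another's, tail-reduce, and make monic.
Reduced Gröbner basis: {a + 20/7c² + 2c - 41/7, b - 8/7c + 8/7}.

Buchberger on the second generating set:
h_1 = -8a - 20bc + 8b - 48c + 64, LT = a.
h_2 = 21b - 24c + 24, LT = b.

The S-polynomials (S(h_1,h_2)) all reduce to 0 modulo the current basis, so we have a Gröbner basis.
Inter-reduce: drop elements whose leading term is divisible by another's, tail-reduce, and make monic.
Reduced Gröbner basis: {a + 20/7c² + 2c - 48/7, b - 8/7c + 8/7}.

Since the reduced bases disagree, the two ideals are not the same.

No, the ideals differ.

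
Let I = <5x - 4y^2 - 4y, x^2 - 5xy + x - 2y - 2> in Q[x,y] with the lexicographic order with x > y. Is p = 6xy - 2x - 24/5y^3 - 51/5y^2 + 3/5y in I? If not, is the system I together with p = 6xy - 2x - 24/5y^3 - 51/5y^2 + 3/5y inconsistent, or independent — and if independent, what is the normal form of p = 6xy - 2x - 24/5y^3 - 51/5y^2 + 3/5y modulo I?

First compute the reduced Gröbner basis of I by Buchberger's algorithm.
f_1 = 5x - 4y^2 - 4y, LT = x.
f_2 = x^2 - 5xy + x - 2y - 2, LT = x^2.

S(f_1,f_2): lcm = x^2. S = -4/5xy^2 + 21/5xy - x + 2y + 2.
  reduce S modulo (f_1, f_2):
  remainder -16/25y^4 + 68/25y^3 + 64/25y^2 + 6/5y + 2 ≠ 0; add h_3 = -16/25y^4 + 68/25y^3 + 64/25y^2 + 6/5y + 2 to the basis.

The other S-polynomials (S(f_1,h_3), S(f_2,h_3)) all reduce to 0 modulo the current basis, so we have a Gröbner basis.
Inter-reduce: drop elements whose leading term is divisible by another's, tail-reduce, and make monic.
Reduced Gröbner basis: {x - 4/5y^2 - 4/5y, y^4 - 17/4y^3 - 4y^2 - 15/8y - 25/8}.
Label its elements g_1 = x - 4/5y^2 - 4/5y, g_2 = y^4 - 17/4y^3 - 4y^2 - 15/8y - 25/8.

Reduce p = 6xy - 2x - 24/5y^3 - 51/5y^2 + 3/5y modulo G:
  leading term xy: subtract (6y)·g_1 from 6xy - 2x - 24/5y^3 - 51/5y^2 + 3/5y → -2x - 27/5y^2 + 3/5y
  leading term x: subtract (-2)·g_1 from -2x - 27/5y^2 + 3/5y → -7y^2 - y
  leading term y^2: no divisor's leading term divides it; move -7y^2 to the remainder.
  leading term y: no divisor's leading term divides it; move -y to the remainder.
  normal form = -7y^2 - y.
The normal form is nonzero, so p ∉ I. Since p minus its normal form lies in I, I + (p) = I + (r) where r = -7y^2 - y; decide whether this ideal is the whole ring.
Run Buchberger on G together with r (pairs among the g_i already reduce to 0 since G is a Gröbner basis):
g_1 = x - 4/5y^2 - 4/5y, LT = x.
g_2 = y^4 - 17/4y^3 - 4y^2 - 15/8y - 25/8, LT = y^4.
r = -7y^2 - y, LT = y^2.

S(g_2,r): lcm = y^4. S = -123/28y^3 - 4y^2 - 15/8y - 25/8.
  reduce S modulo (g_1, g_2, r):
  remainder -3823/2744y - 25/8 ≠ 0; add m_4 = -3823/2744y - 25/8 to the basis.

S(g_2,m_4): lcm = y^4. S = -99291/15292y^3 - 4y^2 - 15/8y - 25/8.
  reduce S modulo (g_1, g_2, r, m_4):
  remainder 1405050/14615329 ≠ 0; add m_5 = 1405050/14615329 to the basis.

The other S-polynomials (S(g_1,g_2), S(g_1,r), S(g_1,m_4), S(r,m_4), S(g_1,m_5), S(g_2,m_5), S(r,m_5), S(m_4,m_5)) all reduce to 0 modulo the current basis, so we have a Gröbner basis.
Inter-reduce: drop elements whose leading term is divisible by another's, tail-reduce, and make monic.
Reduced Gröbner basis: {1}.
The reduced Gröbner basis of I + (p) is {1}: the ideal is the whole ring, so the enlarged system has no common solution — adjoining p is inconsistent.

Adjoining 6xy - 2x - 24/5y^3 - 51/5y^2 + 3/5y makes the ideal the whole ring: the system is inconsistent.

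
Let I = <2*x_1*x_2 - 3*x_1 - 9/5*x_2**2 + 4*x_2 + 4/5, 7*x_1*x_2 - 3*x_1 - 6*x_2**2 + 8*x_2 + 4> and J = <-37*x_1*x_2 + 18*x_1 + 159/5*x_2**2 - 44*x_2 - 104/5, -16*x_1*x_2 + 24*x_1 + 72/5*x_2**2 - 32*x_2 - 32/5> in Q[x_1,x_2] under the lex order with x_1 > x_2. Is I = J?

Equality of ideals is decidable: compute both reduced Gröbner bases (unique for the ordering) and check whether they agree.
Buchberger on the first generating set:
f_1 = 2*x_1*x_2 - 3*x_1 - 9/5*x_2**2 + 4*x_2 + 4/5, LT = x_1*x_2.
f_2 = 7*x_1*x_2 - 3*x_1 - 6*x_2**2 + 8*x_2 + 4, LT = x_1*x_2.

S(f_1,f_2): lcm = x_1*x_2. S = -15/14*x_1 - 3/70*x_2**2 + 6/7*x_2 - 6/35.
  leading term x_1: no divisor's leading term divides it; move -15/14*x_1 to the remainder.
  leading term x_2**2: no divisor's leading term divides it; move -3/70*x_2**2 to the remainder.
  leading term x_2: no divisor's leading term divides it; move 6/7*x_2 to the remainder.
  leading term 1: no divisor's leading term divides it; move -6/35 to the remainder.
  remainder -15/14*x_1 - 3/70*x_2**2 + 6/7*x_2 - 6/35 ≠ 0; add g_3 = -15/14*x_1 - 3/70*x_2**2 + 6/7*x_2 - 6/35 to the basis.

S(f_1,g_3): lcm = x_1*x_2. S = -3/2*x_1 - 1/25*x_2**3 - 1/10*x_2**2 + 46/25*x_2 + 2/5.
  leading term x_1: subtract (7/5)·g_3 from -3/2*x_1 - 1/25*x_2**3 - 1/10*x_2**2 + 46/25*x_2 + 2/5 → -1/25*x_2**3 - 1/25*x_2**2 + 16/25*x_2 + 16/25
  leading term x_2**3: no divisor's leading term divides it; move -1/25*x_2**3 to the remainder.
  leading term x_2**2: no divisor's leading term divides it; move -1/25*x_2**2 to the remainder.
  leading term x_2: no divisor's leading term divides it; move 16/25*x_2 to the remainder.
  leading term 1: no divisor's leading term divides it; move 16/25 to the remainder.
  remainder -1/25*x_2**3 - 1/25*x_2**2 + 16/25*x_2 + 16/25 ≠ 0; add g_4 = -1/25*x_2**3 - 1/25*x_2**2 + 16/25*x_2 + 16/25 to the basis.

The other S-polynomials (S(f_2,g_3), S(f_1,g_4), S(f_2,g_4), S(g_3,g_4)) all reduce to 0 modulo the current basis, so we have a Gröbner basis.
Inter-reduce: drop elements whose leading term is divisible by another's, tail-reduce, and make monic.
Reduced Gröbner basis: {x_1 + 1/25*x_2**2 - 4/5*x_2 + 4/25, x_2**3 + x_2**2 - 16*x_2 - 16}.

Buchberger on the second generating set:
h_1 = -37*x_1*x_2 + 18*x_1 + 159/5*x_2**2 - 44*x_2 - 104/5, LT = x_1*x_2.
h_2 = -16*x_1*x_2 + 24*x_1 + 72/5*x_2**2 - 32*x_2 - 32/5, LT = x_1*x_2.

S(h_1,h_2): lcm = x_1*x_2. S = 75/74*x_1 + 3/74*x_2**2 - 30/37*x_2 + 6/37.
  leading term x_1: no divisor's leading term divides it; move 75/74*x_1 to the remainder.
  leading term x_2**2: no divisor's leading term divides it; move 3/74*x_2**2 to the remainder.
  leading term x_2: no divisor's leading term divides it; move -30/37*x_2 to the remainder.
  leading term 1: no divisor's leading term divides it; move 6/37 to the remainder.
  remainder 75/74*x_1 + 3/74*x_2**2 - 30/37*x_2 + 6/37 ≠ 0; add k_3 = 75/74*x_1 + 3/74*x_2**2 - 30/37*x_2 + 6/37 to the basis.

S(h_1,k_3): lcm = x_1*x_2. S = -18/37*x_1 - 1/25*x_2**3 - 11/185*x_2**2 + 952/925*x_2 + 104/185.
  leading term x_1: subtract (-12/25)·k_3 from -18/37*x_1 - 1/25*x_2**3 - 11/185*x_2**2 + 952/925*x_2 + 104/185 → -1/25*x_2**3 - 1/25*x_2**2 + 16/25*x_2 + 16/25
  leading term x_2**3: no divisor's leading term divides it; move -1/25*x_2**3 to the remainder.
  leading term x_2**2: no divisor's leading term divides it; move -1/25*x_2**2 to the remainder.
  leading term x_2: no divisor's leading term divides it; move 16/25*x_2 to the remainder.
  leading term 1: no divisor's leading term divides it; move 16/25 to the remainder.
  remainder -1/25*x_2**3 - 1/25*x_2**2 + 16/25*x_2 + 16/25 ≠ 0; add k_4 = -1/25*x_2**3 - 1/25*x_2**2 + 16/25*x_2 + 16/25 to the basis.

The other S-polynomials (S(h_2,k_3), S(h_1,k_4), S(h_2,k_4), S(k_3,k_4)) all reduce to 0 modulo the current basis, so we have a Gröbner basis.
Inter-reduce: drop elements whose leading term is divisible by another's, tail-reduce, and make monic.
Reduced Gröbner basis: {x_1 + 1/25*x_2**2 - 4/5*x_2 + 4/25, x_2**3 + x_2**2 - 16*x_2 - 16}.

The two bases agree; hence the ideals are identical.

Yes, the ideals are equal.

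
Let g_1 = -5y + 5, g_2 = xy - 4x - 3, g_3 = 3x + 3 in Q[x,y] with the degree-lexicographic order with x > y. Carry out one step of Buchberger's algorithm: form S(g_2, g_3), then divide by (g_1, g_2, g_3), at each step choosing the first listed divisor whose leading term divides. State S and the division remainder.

lcm(LM(g_2), LM(g_3)) = xy.
S = (lcm/LT(g_2))·g_2 − (lcm/LT(g_3))·g_3 = -4x - y - 3.
Reduce S modulo (g_1, g_2, g_3) in that order:
  leading term x: subtract (-4/3)·g_3 from -4x - y - 3 → -y + 1
  leading term y: subtract (1/5)·g_1 from -y + 1 → 0
The remainder is 0, so this S-polynomial contributes no new basis element.

S(g_2, g_3) = -4x - y - 3; remainder on division = 0.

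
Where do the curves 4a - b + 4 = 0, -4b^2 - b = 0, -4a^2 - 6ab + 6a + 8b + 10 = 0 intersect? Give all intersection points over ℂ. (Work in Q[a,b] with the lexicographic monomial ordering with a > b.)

{(-1, 0)}

Compute a lex Gröbner basis by Buchberger's algorithm.
f_1 = 4a - b + 4, LT = a.
f_2 = -4b^2 - b, LT = b^2.
f_3 = -4a^2 - 6ab + 6a + 8b + 10, LT = a^2.

S(f_1,f_3): lcm = a^2. S = -7/4ab + 5/2a + 2b + 5/2.
  leading term ab: subtract (-7/16b)·f_1 from -7/4ab + 5/2a + 2b + 5/2 → 5/2a - 7/16b^2 + 15/4b + 5/2
  leading term a: subtract (5/8)·f_1 from 5/2a - 7/16b^2 + 15/4b + 5/2 → -7/16b^2 + 35/8b
  leading term b^2: subtract (7/64)·f_2 from -7/16b^2 + 35/8b → 287/64b
  leading term b: no divisor's leading term divides it; move 287/64b to the remainder.
  remainder 287/64b ≠ 0; add h_4 = 287/64b to the basis.

The other S-polynomials (S(f_1,f_2), S(f_2,f_3), S(f_1,h_4), S(f_2,h_4), S(f_3,h_4)) all reduce to 0 modulo the current basis, so we have a Gröbner basis.
Inter-reduce: drop elements whose leading term is divisible by another's, tail-reduce, and make monic.
Reduced Gröbner basis: {a + 1, b}.

From the last basis element, b = 0, so b takes values in {0}. Each choice, substituted upward through the basis, yields the corresponding point(s) of the solution set.
  b = 0: the earlier basis element becomes a + 1 = 0, giving a = -1 — point (-1, 0).
This is the nonlinear analogue of row-reducing a linear system.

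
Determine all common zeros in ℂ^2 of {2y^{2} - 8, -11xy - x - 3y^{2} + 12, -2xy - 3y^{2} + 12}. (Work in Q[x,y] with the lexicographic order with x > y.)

{(0, -2), (0, 2)}

Compute a lex Gröbner basis by Buchberger's algorithm.
f_1 = 2y^{2} - 8, LT = y^{2}.
f_2 = -11xy - x - 3y^{2} + 12, LT = xy.
f_3 = -2xy - 3y^{2} + 12, LT = xy.

S(f_1,f_2): lcm = xy^{2}. S = -\tfrac{1}{11}xy - 4x - \tfrac{3}{11}y^{3} + \tfrac{12}{11}y.
  leading term xy: subtract (\tfrac{1}{121})·f_2 from -\tfrac{1}{11}xy - 4x - \tfrac{3}{11}y^{3} + \tfrac{12}{11}y → -\tfrac{483}{121}x - \tfrac{3}{11}y^{3} + \tfrac{3}{121}y^{2} + \tfrac{12}{11}y - \tfrac{12}{121}
  leading term x: no divisor's leading term divides it; move -\tfrac{483}{121}x to the remainder.
  leading term y^{3}: subtract (-\tfrac{3}{22}y)·f_1 from -\tfrac{3}{11}y^{3} + \tfrac{3}{121}y^{2} + \tfrac{12}{11}y - \tfrac{12}{121} → \tfrac{3}{121}y^{2} - \tfrac{12}{121}
  leading term y^{2}: subtract (\tfrac{3}{242})·f_1 from \tfrac{3}{121}y^{2} - \tfrac{12}{121} → 0
  remainder -\tfrac{483}{121}x ≠ 0; add h_4 = -\tfrac{483}{121}x to the basis.

The other S-polynomials (S(f_1,f_3), S(f_2,f_3), S(f_1,h_4), S(f_2,h_4), S(f_3,h_4)) all reduce to 0 modulo the current basis, so we have a Gröbner basis.
Inter-reduce: drop elements whose leading term is divisible by another's, tail-reduce, and make monic.
Reduced Gröbner basis: {x, y^{2} - 4}.

From the last basis element, y^{2} - 4 = 0, so y takes values in {-2, 2}. Each choice, substituted upward through the basis, yields the corresponding point(s) of the solution set.
  y = -2: the earlier basis element becomes x = 0, giving x = 0 — point (0, -2).
  y = 2: the earlier basis element becomes x = 0, giving x = 0 — point (0, 2).
Substituting each solution back into the original system confirms all equations vanish.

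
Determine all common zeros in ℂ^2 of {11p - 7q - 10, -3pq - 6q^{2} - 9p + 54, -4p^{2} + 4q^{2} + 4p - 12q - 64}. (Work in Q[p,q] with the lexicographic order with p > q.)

Compute a lex Gröbner basis by Buchberger's algorithm.
f_1 = 11p - 7q - 10, LT = p.
f_2 = -3pq - 9p - 6q^{2} + 54, LT = pq.
f_3 = -4p^{2} + 4p + 4q^{2} - 12q - 64, LT = p^{2}.

S(f_1,f_2): lcm = pq. S = -3p - \tfrac{29}{11}q^{2} - \tfrac{10}{11}q + 18.
  reduce S modulo (f_1, f_2, f_3):
  remainder -\tfrac{29}{11}q^{2} - \tfrac{31}{11}q + \tfrac{168}{11} ≠ 0; add h_4 = -\tfrac{29}{11}q^{2} - \tfrac{31}{11}q + \tfrac{168}{11} to the basis.

S(f_1,f_3): lcm = p^{2}. S = -\tfrac{7}{11}pq + \tfrac{1}{11}p + q^{2} - 3q - 16.
  reduce S modulo (f_1, f_2, f_3, h_4):
  remainder -\tfrac{1326}{319}q - \tfrac{3978}{319} ≠ 0; add h_5 = -\tfrac{1326}{319}q - \tfrac{3978}{319} to the basis.

The other S-polynomials (S(f_2,f_3), S(f_1,h_4), S(f_2,h_4), S(f_3,h_4), S(f_1,h_5), S(f_2,h_5), S(f_3,h_5), S(h_4,h_5)) all reduce to 0 modulo the current basis, so we have a Gröbner basis.
Inter-reduce: drop elements whose leading term is divisible by another's, tail-reduce, and make monic.
Reduced Gröbner basis: {p + 1, q + 3}.

The lex basis is triangular: the last element involves only q. Solving q + 3 = 0 gives q ∈ {-3}; substituting each value into the earlier elements determines the remaining variables.
  q = -3: the earlier basis element becomes p + 1 = 0, giving p = -1 — point (-1, -3).

{(-1, -3)}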